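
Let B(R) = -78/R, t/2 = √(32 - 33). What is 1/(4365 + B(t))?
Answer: 485/2117194 - 13*I/6351582 ≈ 0.00022908 - 2.0467e-6*I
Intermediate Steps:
t = 2*I (t = 2*√(32 - 33) = 2*√(-1) = 2*I ≈ 2.0*I)
1/(4365 + B(t)) = 1/(4365 - 78*(-I/2)) = 1/(4365 - (-39)*I) = 1/(4365 + 39*I) = (4365 - 39*I)/19054746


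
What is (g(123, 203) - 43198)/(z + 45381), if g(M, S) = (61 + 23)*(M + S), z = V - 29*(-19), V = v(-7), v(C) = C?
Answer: -15814/45925 ≈ -0.34434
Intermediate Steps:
V = -7
z = 544 (z = -7 - 29*(-19) = -7 + 551 = 544)
g(M, S) = 84*M + 84*S (g(M, S) = 84*(M + S) = 84*M + 84*S)
(g(123, 203) - 43198)/(z + 45381) = ((84*123 + 84*203) - 43198)/(544 + 45381) = ((10332 + 17052) - 43198)/45925 = (27384 - 43198)*(1/45925) = -15814*1/45925 = -15814/45925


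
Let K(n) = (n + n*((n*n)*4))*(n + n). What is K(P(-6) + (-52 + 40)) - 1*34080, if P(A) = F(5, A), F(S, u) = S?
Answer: -14774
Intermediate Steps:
P(A) = 5
K(n) = 2*n*(n + 4*n³) (K(n) = (n + n*(n²*4))*(2*n) = (n + n*(4*n²))*(2*n) = (n + 4*n³)*(2*n) = 2*n*(n + 4*n³))
K(P(-6) + (-52 + 40)) - 1*34080 = (5 + (-52 + 40))²*(2 + 8*(5 + (-52 + 40))²) - 1*34080 = (5 - 12)²*(2 + 8*(5 - 12)²) - 34080 = (-7)²*(2 + 8*(-7)²) - 34080 = 49*(2 + 8*49) - 34080 = 49*(2 + 392) - 34080 = 49*394 - 34080 = 19306 - 34080 = -14774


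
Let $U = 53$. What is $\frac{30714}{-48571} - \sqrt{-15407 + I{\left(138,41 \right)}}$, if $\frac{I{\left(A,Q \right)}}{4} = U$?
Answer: $- \frac{30714}{48571} - i \sqrt{15195} \approx -0.63235 - 123.27 i$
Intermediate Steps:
$I{\left(A,Q \right)} = 212$ ($I{\left(A,Q \right)} = 4 \cdot 53 = 212$)
$\frac{30714}{-48571} - \sqrt{-15407 + I{\left(138,41 \right)}} = \frac{30714}{-48571} - \sqrt{-15407 + 212} = 30714 \left(- \frac{1}{48571}\right) - \sqrt{-15195} = - \frac{30714}{48571} - i \sqrt{15195}$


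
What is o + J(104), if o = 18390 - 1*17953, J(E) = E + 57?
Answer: 598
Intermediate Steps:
J(E) = 57 + E
o = 437 (o = 18390 - 17953 = 437)
o + J(104) = 437 + (57 + 104) = 437 + 161 = 598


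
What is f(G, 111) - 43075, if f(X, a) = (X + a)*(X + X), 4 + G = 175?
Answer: 53369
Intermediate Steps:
G = 171 (G = -4 + 175 = 171)
f(X, a) = 2*X*(X + a) (f(X, a) = (X + a)*(2*X) = 2*X*(X + a))
f(G, 111) - 43075 = 2*171*(171 + 111) - 43075 = 2*171*282 - 43075 = 96444 - 43075 = 53369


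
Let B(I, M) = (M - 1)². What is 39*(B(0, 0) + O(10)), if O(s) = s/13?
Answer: 69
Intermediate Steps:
O(s) = s/13 (O(s) = s*(1/13) = s/13)
B(I, M) = (-1 + M)²
39*(B(0, 0) + O(10)) = 39*((-1 + 0)² + (1/13)*10) = 39*((-1)² + 10/13) = 39*(1 + 10/13) = 39*(23/13) = 69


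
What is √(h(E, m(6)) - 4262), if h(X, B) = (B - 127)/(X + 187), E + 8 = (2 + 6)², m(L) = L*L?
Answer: I*√3107271/27 ≈ 65.287*I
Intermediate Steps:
m(L) = L²
E = 56 (E = -8 + (2 + 6)² = -8 + 8² = -8 + 64 = 56)
h(X, B) = (-127 + B)/(187 + X)
√(h(E, m(6)) - 4262) = √((-127 + 6²)/(187 + 56) - 4262) = √((-127 + 36)/243 - 4262) = √((1/243)*(-91) - 4262) = √(-91/243 - 4262) = √(-1035757/243) = I*√3107271/27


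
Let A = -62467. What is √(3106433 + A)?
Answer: √3043966 ≈ 1744.7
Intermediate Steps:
√(3106433 + A) = √(3106433 - 62467) = √3043966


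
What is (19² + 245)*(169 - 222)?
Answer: -32118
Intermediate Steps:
(19² + 245)*(169 - 222) = (361 + 245)*(-53) = 606*(-53) = -32118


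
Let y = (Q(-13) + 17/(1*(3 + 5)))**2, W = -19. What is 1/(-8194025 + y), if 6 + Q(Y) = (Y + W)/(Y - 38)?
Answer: -166464/1364008421975 ≈ -1.2204e-7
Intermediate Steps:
Q(Y) = -6 + (-19 + Y)/(-38 + Y) (Q(Y) = -6 + (Y - 19)/(Y - 38) = -6 + (-19 + Y)/(-38 + Y))
y = 1755625/166464 (y = ((209 - 5*(-13))/(-38 - 13) + 17/(1*(3 + 5)))**2 = ((209 + 65)/(-51) + 17/(1*8))**2 = (-1/51*274 + 17/8)**2 = (-274/51 + (1/8)*17)**2 = (-274/51 + 17/8)**2 = (-1325/408)**2 = 1755625/166464 ≈ 10.547)
1/(-8194025 + y) = 1/(-8194025 + 1755625/166464) = 1/(-1364008421975/166464) = -166464/1364008421975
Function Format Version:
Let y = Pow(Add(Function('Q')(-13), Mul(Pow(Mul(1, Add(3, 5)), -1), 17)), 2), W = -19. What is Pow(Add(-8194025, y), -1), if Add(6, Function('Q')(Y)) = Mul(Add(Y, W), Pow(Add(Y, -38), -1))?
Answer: Rational(-166464, 1364008421975) ≈ -1.2204e-7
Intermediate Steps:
Function('Q')(Y) = Add(-6, Mul(Pow(Add(-38, Y), -1), Add(-19, Y))) (Function('Q')(Y) = Add(-6, Mul(Add(Y, -19), Pow(Add(Y, -38), -1))) = Add(-6, Mul(Add(-19, Y), Pow(Add(-38, Y), -1))) = Add(-6, Mul(Pow(Add(-38, Y), -1), Add(-19, Y))))
y = Rational(1755625, 166464) (y = Pow(Add(Mul(Pow(Add(-38, -13), -1), Add(209, Mul(-5, -13))), Mul(Pow(Mul(1, Add(3, 5)), -1), 17)), 2) = Pow(Add(Mul(Pow(-51, -1), Add(209, 65)), Mul(Pow(Mul(1, 8), -1), 17)), 2) = Pow(Add(Mul(Rational(-1, 51), 274), Mul(Pow(8, -1), 17)), 2) = Pow(Add(Rational(-274, 51), Mul(Rational(1, 8), 17)), 2) = Pow(Add(Rational(-274, 51), Rational(17, 8)), 2) = Pow(Rational(-1325, 408), 2) = Rational(1755625, 166464) ≈ 10.547)
Pow(Add(-8194025, y), -1) = Pow(Add(-8194025, Rational(1755625, 166464)), -1) = Pow(Rational(-1364008421975, 166464), -1) = Rational(-166464, 1364008421975)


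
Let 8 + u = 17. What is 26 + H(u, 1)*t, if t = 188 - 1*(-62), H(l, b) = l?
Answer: 2276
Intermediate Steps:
u = 9 (u = -8 + 17 = 9)
t = 250 (t = 188 + 62 = 250)
26 + H(u, 1)*t = 26 + 9*250 = 26 + 2250 = 2276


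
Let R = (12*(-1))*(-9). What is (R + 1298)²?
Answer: 1976836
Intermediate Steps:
R = 108 (R = -12*(-9) = 108)
(R + 1298)² = (108 + 1298)² = 1406² = 1976836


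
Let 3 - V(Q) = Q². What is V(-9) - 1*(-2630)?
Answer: 2552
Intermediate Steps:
V(Q) = 3 - Q²
V(-9) - 1*(-2630) = (3 - 1*(-9)²) - 1*(-2630) = (3 - 1*81) + 2630 = (3 - 81) + 2630 = -78 + 2630 = 2552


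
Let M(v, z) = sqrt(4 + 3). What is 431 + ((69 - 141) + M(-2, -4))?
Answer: 359 + sqrt(7) ≈ 361.65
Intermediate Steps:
M(v, z) = sqrt(7)
431 + ((69 - 141) + M(-2, -4)) = 431 + ((69 - 141) + sqrt(7)) = 431 + (-72 + sqrt(7)) = 359 + sqrt(7)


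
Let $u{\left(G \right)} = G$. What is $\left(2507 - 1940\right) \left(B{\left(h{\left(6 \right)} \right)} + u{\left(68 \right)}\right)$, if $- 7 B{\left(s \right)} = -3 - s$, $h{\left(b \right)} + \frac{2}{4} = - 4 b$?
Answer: $\frac{73629}{2} \approx 36815.0$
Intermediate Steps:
$h{\left(b \right)} = - \frac{1}{2} - 4 b$
$B{\left(s \right)} = \frac{3}{7} + \frac{s}{7}$ ($B{\left(s \right)} = - \frac{-3 - s}{7} = \frac{3}{7} + \frac{s}{7}$)
$\left(2507 - 1940\right) \left(B{\left(h{\left(6 \right)} \right)} + u{\left(68 \right)}\right) = \left(2507 - 1940\right) \left(\left(\frac{3}{7} + \frac{- \frac{1}{2} - 24}{7}\right) + 68\right) = 567 \left(\left(\frac{3}{7} + \frac{1}{7} \left(- \frac{49}{2}\right)\right) + 68\right) = 567 \left(\left(\frac{3}{7} - \frac{7}{2}\right) + 68\right) = 567 \left(- \frac{43}{14} + 68\right) = 567 \cdot \frac{909}{14} = \frac{73629}{2}$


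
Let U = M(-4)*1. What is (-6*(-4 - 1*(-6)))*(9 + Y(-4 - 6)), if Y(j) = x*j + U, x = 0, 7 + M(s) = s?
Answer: 24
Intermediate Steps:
M(s) = -7 + s
U = -11 (U = (-7 - 4)*1 = -11*1 = -11)
Y(j) = -11 (Y(j) = 0*j - 11 = 0 - 11 = -11)
(-6*(-4 - 1*(-6)))*(9 + Y(-4 - 6)) = (-6*(-4 - 1*(-6)))*(9 - 11) = -6*(-4 + 6)*(-2) = -6*2*(-2) = -12*(-2) = 24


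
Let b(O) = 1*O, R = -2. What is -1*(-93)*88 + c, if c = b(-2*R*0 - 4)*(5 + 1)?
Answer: 8160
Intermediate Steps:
b(O) = O
c = -24 (c = (-2*(-2)*0 - 4)*(5 + 1) = (4*0 - 4)*6 = (0 - 4)*6 = -4*6 = -24)
-1*(-93)*88 + c = -1*(-93)*88 - 24 = 93*88 - 24 = 8184 - 24 = 8160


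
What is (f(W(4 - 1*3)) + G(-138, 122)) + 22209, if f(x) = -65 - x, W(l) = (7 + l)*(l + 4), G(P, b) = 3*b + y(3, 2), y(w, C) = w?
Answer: 22473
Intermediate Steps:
G(P, b) = 3 + 3*b (G(P, b) = 3*b + 3 = 3 + 3*b)
W(l) = (4 + l)*(7 + l) (W(l) = (7 + l)*(4 + l) = (4 + l)*(7 + l))
(f(W(4 - 1*3)) + G(-138, 122)) + 22209 = ((-65 - (28 + (4 - 1*3)**2 + 11*(4 - 1*3))) + (3 + 3*122)) + 22209 = ((-65 - (28 + (4 - 3)**2 + 11*(4 - 3))) + (3 + 366)) + 22209 = ((-65 - (28 + 1**2 + 11*1)) + 369) + 22209 = ((-65 - (28 + 1 + 11)) + 369) + 22209 = ((-65 - 1*40) + 369) + 22209 = ((-65 - 40) + 369) + 22209 = (-105 + 369) + 22209 = 264 + 22209 = 22473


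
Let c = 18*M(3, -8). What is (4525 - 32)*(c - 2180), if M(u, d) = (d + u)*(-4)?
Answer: -8177260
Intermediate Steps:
M(u, d) = -4*d - 4*u
c = 360 (c = 18*(-4*(-8) - 4*3) = 18*(32 - 12) = 18*20 = 360)
(4525 - 32)*(c - 2180) = (4525 - 32)*(360 - 2180) = 4493*(-1820) = -8177260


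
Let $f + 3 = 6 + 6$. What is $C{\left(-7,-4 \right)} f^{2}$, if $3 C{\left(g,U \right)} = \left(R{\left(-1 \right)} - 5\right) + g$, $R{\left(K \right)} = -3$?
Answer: $-405$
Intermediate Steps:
$f = 9$ ($f = -3 + \left(6 + 6\right) = -3 + 12 = 9$)
$C{\left(g,U \right)} = - \frac{8}{3} + \frac{g}{3}$ ($C{\left(g,U \right)} = \frac{\left(-3 - 5\right) + g}{3} = \frac{-8 + g}{3} = - \frac{8}{3} + \frac{g}{3}$)
$C{\left(-7,-4 \right)} f^{2} = \left(- \frac{8}{3} + \frac{1}{3} \left(-7\right)\right) 9^{2} = \left(- \frac{8}{3} - \frac{7}{3}\right) 81 = \left(-5\right) 81 = -405$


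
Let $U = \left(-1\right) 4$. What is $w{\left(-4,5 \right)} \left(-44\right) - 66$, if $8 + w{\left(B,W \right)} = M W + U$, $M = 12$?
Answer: $-2178$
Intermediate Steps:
$U = -4$
$w{\left(B,W \right)} = -12 + 12 W$ ($w{\left(B,W \right)} = -8 + \left(12 W - 4\right) = -8 + \left(-4 + 12 W\right) = -12 + 12 W$)
$w{\left(-4,5 \right)} \left(-44\right) - 66 = \left(-12 + 12 \cdot 5\right) \left(-44\right) - 66 = \left(-12 + 60\right) \left(-44\right) - 66 = 48 \left(-44\right) - 66 = -2112 - 66 = -2178$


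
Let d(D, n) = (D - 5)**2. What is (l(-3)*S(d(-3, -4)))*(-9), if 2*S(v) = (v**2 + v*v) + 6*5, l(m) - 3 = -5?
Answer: 73998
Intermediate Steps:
l(m) = -2 (l(m) = 3 - 5 = -2)
d(D, n) = (-5 + D)**2
S(v) = 15 + v**2 (S(v) = ((v**2 + v*v) + 6*5)/2 = ((v**2 + v**2) + 30)/2 = (2*v**2 + 30)/2 = (30 + 2*v**2)/2 = 15 + v**2)
(l(-3)*S(d(-3, -4)))*(-9) = -2*(15 + ((-5 - 3)**2)**2)*(-9) = -2*(15 + ((-8)**2)**2)*(-9) = -2*(15 + 64**2)*(-9) = -2*(15 + 4096)*(-9) = -2*4111*(-9) = -8222*(-9) = 73998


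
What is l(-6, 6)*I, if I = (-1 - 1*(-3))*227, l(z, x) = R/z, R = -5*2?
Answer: 2270/3 ≈ 756.67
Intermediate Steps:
R = -10
l(z, x) = -10/z
I = 454 (I = (-1 + 3)*227 = 2*227 = 454)
l(-6, 6)*I = -10/(-6)*454 = -10*(-1/6)*454 = (5/3)*454 = 2270/3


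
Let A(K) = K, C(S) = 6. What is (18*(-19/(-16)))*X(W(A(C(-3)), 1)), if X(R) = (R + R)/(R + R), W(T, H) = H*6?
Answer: 171/8 ≈ 21.375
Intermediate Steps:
W(T, H) = 6*H
X(R) = 1 (X(R) = (2*R)/((2*R)) = (2*R)*(1/(2*R)) = 1)
(18*(-19/(-16)))*X(W(A(C(-3)), 1)) = (18*(-19/(-16)))*1 = (18*(-19*(-1/16)))*1 = (18*(19/16))*1 = (171/8)*1 = 171/8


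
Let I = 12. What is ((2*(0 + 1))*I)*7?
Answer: 168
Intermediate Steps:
((2*(0 + 1))*I)*7 = ((2*(0 + 1))*12)*7 = ((2*1)*12)*7 = (2*12)*7 = 24*7 = 168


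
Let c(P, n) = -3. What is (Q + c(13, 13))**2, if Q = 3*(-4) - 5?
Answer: 400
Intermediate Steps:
Q = -17 (Q = -12 - 5 = -17)
(Q + c(13, 13))**2 = (-17 - 3)**2 = (-20)**2 = 400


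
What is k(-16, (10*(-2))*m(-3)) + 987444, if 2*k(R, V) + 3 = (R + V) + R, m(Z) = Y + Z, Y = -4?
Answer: 1974993/2 ≈ 9.8750e+5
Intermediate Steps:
m(Z) = -4 + Z
k(R, V) = -3/2 + R + V/2 (k(R, V) = -3/2 + ((R + V) + R)/2 = -3/2 + (V + 2*R)/2 = -3/2 + (R + V/2) = -3/2 + R + V/2)
k(-16, (10*(-2))*m(-3)) + 987444 = (-3/2 - 16 + ((10*(-2))*(-4 - 3))/2) + 987444 = (-3/2 - 16 + (-20*(-7))/2) + 987444 = (-3/2 - 16 + (½)*140) + 987444 = (-3/2 - 16 + 70) + 987444 = 105/2 + 987444 = 1974993/2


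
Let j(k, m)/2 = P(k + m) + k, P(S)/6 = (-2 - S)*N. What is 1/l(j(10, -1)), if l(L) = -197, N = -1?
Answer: -1/197 ≈ -0.0050761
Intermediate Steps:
P(S) = 12 + 6*S (P(S) = 6*((-2 - S)*(-1)) = 6*(2 + S) = 12 + 6*S)
j(k, m) = 24 + 12*m + 14*k (j(k, m) = 2*((12 + 6*(k + m)) + k) = 2*((12 + (6*k + 6*m)) + k) = 2*((12 + 6*k + 6*m) + k) = 2*(12 + 6*m + 7*k) = 24 + 12*m + 14*k)
1/l(j(10, -1)) = 1/(-197) = -1/197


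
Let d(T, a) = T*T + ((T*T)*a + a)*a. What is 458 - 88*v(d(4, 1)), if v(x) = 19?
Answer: -1214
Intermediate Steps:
d(T, a) = T² + a*(a + a*T²) (d(T, a) = T² + (T²*a + a)*a = T² + (a*T² + a)*a = T² + (a + a*T²)*a = T² + a*(a + a*T²))
458 - 88*v(d(4, 1)) = 458 - 88*19 = 458 - 1672 = -1214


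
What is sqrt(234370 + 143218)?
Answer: 2*sqrt(94397) ≈ 614.48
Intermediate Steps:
sqrt(234370 + 143218) = sqrt(377588) = 2*sqrt(94397)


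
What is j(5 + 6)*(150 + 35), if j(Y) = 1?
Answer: 185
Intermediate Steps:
j(5 + 6)*(150 + 35) = 1*(150 + 35) = 1*185 = 185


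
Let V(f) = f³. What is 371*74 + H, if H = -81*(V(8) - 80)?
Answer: -7538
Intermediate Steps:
H = -34992 (H = -81*(8³ - 80) = -81*(512 - 80) = -81*432 = -34992)
371*74 + H = 371*74 - 34992 = 27454 - 34992 = -7538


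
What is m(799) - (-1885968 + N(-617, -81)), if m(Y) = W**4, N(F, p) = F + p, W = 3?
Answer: 1886747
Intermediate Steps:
m(Y) = 81 (m(Y) = 3**4 = 81)
m(799) - (-1885968 + N(-617, -81)) = 81 - (-1885968 + (-617 - 81)) = 81 - (-1885968 - 698) = 81 - 1*(-1886666) = 81 + 1886666 = 1886747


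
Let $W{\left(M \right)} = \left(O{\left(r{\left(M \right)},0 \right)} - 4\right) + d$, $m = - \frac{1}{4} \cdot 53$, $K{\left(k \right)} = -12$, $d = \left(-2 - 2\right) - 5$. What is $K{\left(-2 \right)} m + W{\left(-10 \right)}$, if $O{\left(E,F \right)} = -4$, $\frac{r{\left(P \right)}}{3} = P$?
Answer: $142$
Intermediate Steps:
$r{\left(P \right)} = 3 P$
$d = -9$ ($d = -4 - 5 = -9$)
$m = - \frac{53}{4}$ ($m = \left(-1\right) \frac{1}{4} \cdot 53 = \left(- \frac{1}{4}\right) 53 = - \frac{53}{4} \approx -13.25$)
$W{\left(M \right)} = -17$ ($W{\left(M \right)} = \left(-4 - 4\right) - 9 = -8 - 9 = -17$)
$K{\left(-2 \right)} m + W{\left(-10 \right)} = \left(-12\right) \left(- \frac{53}{4}\right) - 17 = 159 - 17 = 142$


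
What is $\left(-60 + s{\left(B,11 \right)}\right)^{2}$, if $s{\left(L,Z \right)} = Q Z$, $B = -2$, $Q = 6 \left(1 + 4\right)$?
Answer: $72900$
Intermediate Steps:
$Q = 30$ ($Q = 6 \cdot 5 = 30$)
$s{\left(L,Z \right)} = 30 Z$
$\left(-60 + s{\left(B,11 \right)}\right)^{2} = \left(-60 + 30 \cdot 11\right)^{2} = \left(-60 + 330\right)^{2} = 270^{2} = 72900$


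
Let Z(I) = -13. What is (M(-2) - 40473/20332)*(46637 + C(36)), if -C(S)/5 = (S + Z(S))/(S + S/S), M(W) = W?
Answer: -69999080599/376142 ≈ -1.8610e+5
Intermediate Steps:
C(S) = -5*(-13 + S)/(1 + S) (C(S) = -5*(S - 13)/(S + S/S) = -5*(-13 + S)/(S + 1) = -5*(-13 + S)/(1 + S))
(M(-2) - 40473/20332)*(46637 + C(36)) = (-2 - 40473/20332)*(46637 + 5*(13 - 1*36)/(1 + 36)) = (-2 - 40473*1/20332)*(46637 + 5*(13 - 36)/37) = (-2 - 40473/20332)*(46637 + 5*(1/37)*(-23)) = -81137*(46637 - 115/37)/20332 = -81137/20332*1725454/37 = -69999080599/376142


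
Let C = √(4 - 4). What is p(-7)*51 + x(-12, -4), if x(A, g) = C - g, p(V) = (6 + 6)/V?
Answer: -584/7 ≈ -83.429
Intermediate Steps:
p(V) = 12/V
C = 0 (C = √0 = 0)
x(A, g) = -g (x(A, g) = 0 - g = -g)
p(-7)*51 + x(-12, -4) = (12/(-7))*51 - 1*(-4) = (12*(-⅐))*51 + 4 = -12/7*51 + 4 = -612/7 + 4 = -584/7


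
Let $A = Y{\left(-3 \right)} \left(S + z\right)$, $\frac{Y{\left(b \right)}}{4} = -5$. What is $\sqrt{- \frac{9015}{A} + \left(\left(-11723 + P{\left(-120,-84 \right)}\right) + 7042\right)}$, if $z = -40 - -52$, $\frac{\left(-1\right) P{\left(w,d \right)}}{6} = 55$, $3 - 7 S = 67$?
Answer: $\frac{i \sqrt{1941295}}{20} \approx 69.665 i$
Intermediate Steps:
$S = - \frac{64}{7}$ ($S = \frac{3}{7} - \frac{67}{7} = - \frac{64}{7} \approx -9.1429$)
$Y{\left(b \right)} = -20$ ($Y{\left(b \right)} = 4 \left(-5\right) = -20$)
$P{\left(w,d \right)} = -330$ ($P{\left(w,d \right)} = \left(-6\right) 55 = -330$)
$z = 12$ ($z = -40 + 52 = 12$)
$A = - \frac{400}{7}$ ($A = - 20 \left(- \frac{64}{7} + 12\right) = \left(-20\right) \frac{20}{7} = - \frac{400}{7} \approx -57.143$)
$\sqrt{- \frac{9015}{A} + \left(\left(-11723 + P{\left(-120,-84 \right)}\right) + 7042\right)} = \sqrt{- \frac{9015}{- \frac{400}{7}} + \left(\left(-11723 - 330\right) + 7042\right)} = \sqrt{\left(-9015\right) \left(- \frac{7}{400}\right) + \left(-12053 + 7042\right)} = \sqrt{\frac{12621}{80} - 5011} = \sqrt{- \frac{388259}{80}} = \frac{i \sqrt{1941295}}{20}$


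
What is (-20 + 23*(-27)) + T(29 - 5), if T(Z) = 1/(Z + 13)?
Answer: -23716/37 ≈ -640.97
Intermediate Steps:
T(Z) = 1/(13 + Z)
(-20 + 23*(-27)) + T(29 - 5) = (-20 + 23*(-27)) + 1/(13 + (29 - 5)) = (-20 - 621) + 1/(13 + 24) = -641 + 1/37 = -23716/37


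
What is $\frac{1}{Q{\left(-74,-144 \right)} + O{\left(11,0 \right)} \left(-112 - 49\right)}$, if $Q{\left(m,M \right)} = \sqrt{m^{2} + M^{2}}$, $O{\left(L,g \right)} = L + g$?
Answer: $- \frac{1771}{3110229} - \frac{2 \sqrt{6553}}{3110229} \approx -0.00062147$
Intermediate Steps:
$Q{\left(m,M \right)} = \sqrt{M^{2} + m^{2}}$
$\frac{1}{Q{\left(-74,-144 \right)} + O{\left(11,0 \right)} \left(-112 - 49\right)} = \frac{1}{\sqrt{\left(-144\right)^{2} + \left(-74\right)^{2}} + \left(11 + 0\right) \left(-112 - 49\right)} = \frac{1}{\sqrt{20736 + 5476} + 11 \left(-161\right)} = \frac{1}{\sqrt{26212} - 1771} = \frac{1}{2 \sqrt{6553} - 1771} = \frac{1}{-1771 + 2 \sqrt{6553}}$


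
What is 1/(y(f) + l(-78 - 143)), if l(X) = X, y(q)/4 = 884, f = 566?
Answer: 1/3315 ≈ 0.00030166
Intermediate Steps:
y(q) = 3536 (y(q) = 4*884 = 3536)
1/(y(f) + l(-78 - 143)) = 1/(3536 + (-78 - 143)) = 1/(3536 - 221) = 1/3315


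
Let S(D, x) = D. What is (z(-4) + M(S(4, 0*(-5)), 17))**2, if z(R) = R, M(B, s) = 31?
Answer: 729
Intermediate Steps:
(z(-4) + M(S(4, 0*(-5)), 17))**2 = (-4 + 31)**2 = 27**2 = 729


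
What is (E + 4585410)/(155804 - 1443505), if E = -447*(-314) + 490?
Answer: -4726258/1287701 ≈ -3.6703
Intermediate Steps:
E = 140848 (E = 140358 + 490 = 140848)
(E + 4585410)/(155804 - 1443505) = (140848 + 4585410)/(155804 - 1443505) = 4726258/(-1287701) = 4726258*(-1/1287701) = -4726258/1287701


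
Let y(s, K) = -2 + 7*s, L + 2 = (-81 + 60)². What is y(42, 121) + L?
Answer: 731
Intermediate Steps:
L = 439 (L = -2 + (-81 + 60)² = -2 + (-21)² = -2 + 441 = 439)
y(42, 121) + L = (-2 + 7*42) + 439 = (-2 + 294) + 439 = 292 + 439 = 731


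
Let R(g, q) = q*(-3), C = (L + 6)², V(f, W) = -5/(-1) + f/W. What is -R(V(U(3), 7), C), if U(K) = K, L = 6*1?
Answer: 432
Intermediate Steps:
L = 6
V(f, W) = 5 + f/W (V(f, W) = -5*(-1) + f/W = 5 + f/W)
C = 144 (C = (6 + 6)² = 12² = 144)
R(g, q) = -3*q
-R(V(U(3), 7), C) = -(-3)*144 = -1*(-432) = 432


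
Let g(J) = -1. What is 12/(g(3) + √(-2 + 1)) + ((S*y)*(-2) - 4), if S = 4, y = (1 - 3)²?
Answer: -42 - 6*I ≈ -42.0 - 6.0*I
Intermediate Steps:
y = 4 (y = (-2)² = 4)
12/(g(3) + √(-2 + 1)) + ((S*y)*(-2) - 4) = 12/(-1 + √(-2 + 1)) + ((4*4)*(-2) - 4) = 12/(-1 + √(-1)) + (16*(-2) - 4) = 12/(-1 + I) + (-32 - 4) = 12*((-1 - I)/2) - 36 = 6*(-1 - I) - 36 = -36 + 6*(-1 - I)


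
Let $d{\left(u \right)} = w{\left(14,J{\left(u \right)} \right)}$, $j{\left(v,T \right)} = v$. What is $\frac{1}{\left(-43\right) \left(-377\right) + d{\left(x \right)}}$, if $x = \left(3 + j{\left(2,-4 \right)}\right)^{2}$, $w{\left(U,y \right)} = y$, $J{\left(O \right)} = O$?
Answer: $\frac{1}{16236} \approx 6.1592 \cdot 10^{-5}$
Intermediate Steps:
$x = 25$ ($x = \left(3 + 2\right)^{2} = 5^{2} = 25$)
$d{\left(u \right)} = u$
$\frac{1}{\left(-43\right) \left(-377\right) + d{\left(x \right)}} = \frac{1}{\left(-43\right) \left(-377\right) + 25} = \frac{1}{16211 + 25} = \frac{1}{16236}$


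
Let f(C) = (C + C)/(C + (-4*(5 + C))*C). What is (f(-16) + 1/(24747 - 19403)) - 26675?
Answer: -6414793267/240480 ≈ -26675.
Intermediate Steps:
f(C) = 2*C/(C + C*(-20 - 4*C)) (f(C) = (2*C)/(C + (-20 - 4*C)*C) = (2*C)/(C + C*(-20 - 4*C)) = 2*C/(C + C*(-20 - 4*C)))
(f(-16) + 1/(24747 - 19403)) - 26675 = (-2/(19 + 4*(-16)) + 1/(24747 - 19403)) - 26675 = (-2/(19 - 64) + 1/5344) - 26675 = (-2/(-45) + 1/5344) - 26675 = (-2*(-1/45) + 1/5344) - 26675 = (2/45 + 1/5344) - 26675 = 10733/240480 - 26675 = -6414793267/240480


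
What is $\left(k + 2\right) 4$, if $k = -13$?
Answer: $-44$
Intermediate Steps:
$\left(k + 2\right) 4 = \left(-13 + 2\right) 4 = \left(-11\right) 4 = -44$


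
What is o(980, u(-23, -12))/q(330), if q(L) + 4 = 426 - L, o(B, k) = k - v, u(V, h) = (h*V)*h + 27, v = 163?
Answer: -862/23 ≈ -37.478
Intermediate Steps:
u(V, h) = 27 + V*h² (u(V, h) = (V*h)*h + 27 = V*h² + 27 = 27 + V*h²)
o(B, k) = -163 + k (o(B, k) = k - 1*163 = k - 163 = -163 + k)
q(L) = 422 - L (q(L) = -4 + (426 - L) = 422 - L)
o(980, u(-23, -12))/q(330) = (-163 + (27 - 23*(-12)²))/(422 - 1*330) = (-163 + (27 - 23*144))/(422 - 330) = (-163 + (27 - 3312))/92 = (-163 - 3285)*(1/92) = -3448*1/92 = -862/23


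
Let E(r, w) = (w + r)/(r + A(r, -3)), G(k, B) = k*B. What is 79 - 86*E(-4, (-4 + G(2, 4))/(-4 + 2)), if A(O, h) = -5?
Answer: 65/3 ≈ 21.667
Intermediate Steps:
G(k, B) = B*k
E(r, w) = (r + w)/(-5 + r) (E(r, w) = (w + r)/(r - 5) = (r + w)/(-5 + r))
79 - 86*E(-4, (-4 + G(2, 4))/(-4 + 2)) = 79 - 86*(-4 + (-4 + 4*2)/(-4 + 2))/(-5 - 4) = 79 - 86*(-4 + (-4 + 8)/(-2))/(-9) = 79 - (-86)*(-4 + 4*(-½))/9 = 79 - (-86)*(-4 - 2)/9 = 79 - (-86)*(-6)/9 = 79 - 86*⅔ = 79 - 172/3 = 65/3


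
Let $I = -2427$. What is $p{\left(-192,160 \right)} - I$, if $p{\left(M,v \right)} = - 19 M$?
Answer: $6075$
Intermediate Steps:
$p{\left(-192,160 \right)} - I = \left(-19\right) \left(-192\right) - -2427 = 3648 + 2427 = 6075$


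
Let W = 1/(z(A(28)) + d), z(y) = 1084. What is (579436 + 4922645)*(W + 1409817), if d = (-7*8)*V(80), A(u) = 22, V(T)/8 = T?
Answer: 269599766247373731/34756 ≈ 7.7569e+12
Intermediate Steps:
V(T) = 8*T
d = -35840 (d = (-7*8)*(8*80) = -56*640 = -35840)
W = -1/34756 (W = 1/(1084 - 35840) = 1/(-34756) = -1/34756 ≈ -2.8772e-5)
(579436 + 4922645)*(W + 1409817) = (579436 + 4922645)*(-1/34756 + 1409817) = 5502081*(48999599651/34756) = 269599766247373731/34756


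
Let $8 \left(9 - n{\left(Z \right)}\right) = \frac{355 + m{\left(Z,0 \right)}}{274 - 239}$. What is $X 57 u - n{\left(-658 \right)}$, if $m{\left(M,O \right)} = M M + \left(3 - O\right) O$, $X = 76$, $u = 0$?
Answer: $\frac{430799}{280} \approx 1538.6$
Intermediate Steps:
$m{\left(M,O \right)} = M^{2} + O \left(3 - O\right)$
$n{\left(Z \right)} = \frac{433}{56} - \frac{Z^{2}}{280}$ ($n{\left(Z \right)} = 9 - \frac{\left(355 + \left(Z^{2} - 0^{2} + 3 \cdot 0\right)\right) \frac{1}{274 - 239}}{8} = 9 - \frac{\left(355 + \left(Z^{2} - 0 + 0\right)\right) \frac{1}{35}}{8} = 9 - \frac{\left(355 + \left(Z^{2} + 0 + 0\right)\right) \frac{1}{35}}{8} = 9 - \frac{\left(355 + Z^{2}\right) \frac{1}{35}}{8} = 9 - \frac{\frac{71}{7} + \frac{Z^{2}}{35}}{8} = 9 - \left(\frac{71}{56} + \frac{Z^{2}}{280}\right) = \frac{433}{56} - \frac{Z^{2}}{280}$)
$X 57 u - n{\left(-658 \right)} = 76 \cdot 57 \cdot 0 - \left(\frac{433}{56} - \frac{\left(-658\right)^{2}}{280}\right) = 4332 \cdot 0 - \left(\frac{433}{56} - \frac{15463}{10}\right) = 0 - \left(\frac{433}{56} - \frac{15463}{10}\right) = 0 - - \frac{430799}{280} = 0 + \frac{430799}{280} = \frac{430799}{280}$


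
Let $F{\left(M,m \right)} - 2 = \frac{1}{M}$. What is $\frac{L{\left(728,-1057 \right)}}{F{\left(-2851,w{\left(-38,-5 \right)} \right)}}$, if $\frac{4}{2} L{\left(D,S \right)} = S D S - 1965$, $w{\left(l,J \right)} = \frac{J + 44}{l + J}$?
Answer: $\frac{2318875980257}{11402} \approx 2.0337 \cdot 10^{8}$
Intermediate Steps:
$w{\left(l,J \right)} = \frac{44 + J}{J + l}$
$L{\left(D,S \right)} = - \frac{1965}{2} + \frac{D S^{2}}{2}$ ($L{\left(D,S \right)} = \frac{S D S - 1965}{2} = \frac{D S S - 1965}{2} = \frac{D S^{2} - 1965}{2} = \frac{-1965 + D S^{2}}{2} = - \frac{1965}{2} + \frac{D S^{2}}{2}$)
$F{\left(M,m \right)} = 2 + \frac{1}{M}$
$\frac{L{\left(728,-1057 \right)}}{F{\left(-2851,w{\left(-38,-5 \right)} \right)}} = \frac{- \frac{1965}{2} + \frac{1}{2} \cdot 728 \left(-1057\right)^{2}}{2 + \frac{1}{-2851}} = \frac{- \frac{1965}{2} + \frac{1}{2} \cdot 728 \cdot 1117249}{2 - \frac{1}{2851}} = \frac{- \frac{1965}{2} + 406678636}{\frac{5701}{2851}} = \frac{813355307}{2} \cdot \frac{2851}{5701} = \frac{2318875980257}{11402}$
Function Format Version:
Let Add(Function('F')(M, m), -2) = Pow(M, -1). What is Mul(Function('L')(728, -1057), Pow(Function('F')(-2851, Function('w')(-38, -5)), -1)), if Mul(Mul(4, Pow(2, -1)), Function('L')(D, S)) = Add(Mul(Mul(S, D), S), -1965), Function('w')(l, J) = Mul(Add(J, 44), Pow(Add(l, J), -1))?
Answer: Rational(2318875980257, 11402) ≈ 2.0337e+8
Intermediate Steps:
Function('w')(l, J) = Mul(Pow(Add(J, l), -1), Add(44, J)) (Function('w')(l, J) = Mul(Add(44, J), Pow(Add(J, l), -1)) = Mul(Pow(Add(J, l), -1), Add(44, J)))
Function('L')(D, S) = Add(Rational(-1965, 2), Mul(Rational(1, 2), D, Pow(S, 2))) (Function('L')(D, S) = Mul(Rational(1, 2), Add(Mul(Mul(S, D), S), -1965)) = Mul(Rational(1, 2), Add(Mul(Mul(D, S), S), -1965)) = Mul(Rational(1, 2), Add(Mul(D, Pow(S, 2)), -1965)) = Mul(Rational(1, 2), Add(-1965, Mul(D, Pow(S, 2)))) = Add(Rational(-1965, 2), Mul(Rational(1, 2), D, Pow(S, 2))))
Function('F')(M, m) = Add(2, Pow(M, -1))
Mul(Function('L')(728, -1057), Pow(Function('F')(-2851, Function('w')(-38, -5)), -1)) = Mul(Add(Rational(-1965, 2), Mul(Rational(1, 2), 728, Pow(-1057, 2))), Pow(Add(2, Pow(-2851, -1)), -1)) = Mul(Add(Rational(-1965, 2), Mul(Rational(1, 2), 728, 1117249)), Pow(Add(2, Rational(-1, 2851)), -1)) = Mul(Add(Rational(-1965, 2), 406678636), Pow(Rational(5701, 2851), -1)) = Mul(Rational(813355307, 2), Rational(2851, 5701)) = Rational(2318875980257, 11402)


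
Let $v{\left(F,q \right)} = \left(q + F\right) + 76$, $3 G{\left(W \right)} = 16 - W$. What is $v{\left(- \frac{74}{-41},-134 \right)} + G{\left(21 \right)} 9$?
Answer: $- \frac{2919}{41} \approx -71.195$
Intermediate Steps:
$G{\left(W \right)} = \frac{16}{3} - \frac{W}{3}$ ($G{\left(W \right)} = \frac{16 - W}{3} = \frac{16}{3} - \frac{W}{3}$)
$v{\left(F,q \right)} = 76 + F + q$ ($v{\left(F,q \right)} = \left(F + q\right) + 76 = 76 + F + q$)
$v{\left(- \frac{74}{-41},-134 \right)} + G{\left(21 \right)} 9 = \left(76 - \frac{74}{-41} - 134\right) + \left(\frac{16}{3} - 7\right) 9 = \left(76 - - \frac{74}{41} - 134\right) + \left(\frac{16}{3} - 7\right) 9 = \left(76 + \frac{74}{41} - 134\right) - 15 = - \frac{2304}{41} - 15 = - \frac{2919}{41}$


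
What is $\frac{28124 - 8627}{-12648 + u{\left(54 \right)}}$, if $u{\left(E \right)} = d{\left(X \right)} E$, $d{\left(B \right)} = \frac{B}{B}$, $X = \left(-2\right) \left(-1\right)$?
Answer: $- \frac{6499}{4198} \approx -1.5481$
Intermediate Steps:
$X = 2$
$d{\left(B \right)} = 1$
$u{\left(E \right)} = E$ ($u{\left(E \right)} = 1 E = E$)
$\frac{28124 - 8627}{-12648 + u{\left(54 \right)}} = \frac{28124 - 8627}{-12648 + 54} = \frac{19497}{-12594} = 19497 \left(- \frac{1}{12594}\right) = - \frac{6499}{4198}$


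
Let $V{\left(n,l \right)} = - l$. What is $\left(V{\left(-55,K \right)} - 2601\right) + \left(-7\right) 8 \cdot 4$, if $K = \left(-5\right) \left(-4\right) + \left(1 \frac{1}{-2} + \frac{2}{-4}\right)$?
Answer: $-2844$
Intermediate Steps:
$K = 19$ ($K = 20 + \left(1 \left(- \frac{1}{2}\right) + 2 \left(- \frac{1}{4}\right)\right) = 20 - 1 = 19$)
$\left(V{\left(-55,K \right)} - 2601\right) + \left(-7\right) 8 \cdot 4 = \left(\left(-1\right) 19 - 2601\right) + \left(-7\right) 8 \cdot 4 = \left(-19 - 2601\right) - 224 = -2620 - 224 = -2844$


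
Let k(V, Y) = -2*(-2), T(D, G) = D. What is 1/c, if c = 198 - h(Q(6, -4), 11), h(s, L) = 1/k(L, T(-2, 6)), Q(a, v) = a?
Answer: 4/791 ≈ 0.0050569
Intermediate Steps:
k(V, Y) = 4
h(s, L) = 1/4
c = 791/4 (c = 198 - 1*1/4 = 198 - 1/4 = 791/4 ≈ 197.75)
1/c = 1/(791/4) = 4/791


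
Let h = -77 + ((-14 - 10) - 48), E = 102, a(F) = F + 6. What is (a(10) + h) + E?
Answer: -31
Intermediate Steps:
a(F) = 6 + F
h = -149 (h = -77 + (-24 - 48) = -77 - 72 = -149)
(a(10) + h) + E = ((6 + 10) - 149) + 102 = (16 - 149) + 102 = -133 + 102 = -31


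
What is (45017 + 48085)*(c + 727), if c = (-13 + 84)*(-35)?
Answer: -163673316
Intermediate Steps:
c = -2485 (c = 71*(-35) = -2485)
(45017 + 48085)*(c + 727) = (45017 + 48085)*(-2485 + 727) = 93102*(-1758) = -163673316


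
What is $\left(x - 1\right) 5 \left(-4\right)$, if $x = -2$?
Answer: $60$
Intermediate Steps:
$\left(x - 1\right) 5 \left(-4\right) = \left(-2 - 1\right) 5 \left(-4\right) = \left(-3\right) \left(-20\right) = 60$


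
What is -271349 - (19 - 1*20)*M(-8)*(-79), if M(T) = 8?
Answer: -271981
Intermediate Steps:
-271349 - (19 - 1*20)*M(-8)*(-79) = -271349 - (19 - 1*20)*8*(-79) = -271349 - (19 - 20)*8*(-79) = -271349 - (-1*8)*(-79) = -271349 - (-8)*(-79) = -271349 - 1*632 = -271349 - 632 = -271981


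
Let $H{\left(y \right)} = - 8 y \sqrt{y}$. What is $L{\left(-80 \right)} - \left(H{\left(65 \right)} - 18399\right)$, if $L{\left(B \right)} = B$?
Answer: $18319 + 520 \sqrt{65} \approx 22511.0$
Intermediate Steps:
$H{\left(y \right)} = - 8 y^{\frac{3}{2}}$
$L{\left(-80 \right)} - \left(H{\left(65 \right)} - 18399\right) = -80 - \left(- 8 \cdot 65^{\frac{3}{2}} - 18399\right) = -80 - \left(- 8 \cdot 65 \sqrt{65} - 18399\right) = -80 - \left(- 520 \sqrt{65} - 18399\right) = -80 - \left(-18399 - 520 \sqrt{65}\right) = -80 + \left(18399 + 520 \sqrt{65}\right) = 18319 + 520 \sqrt{65}$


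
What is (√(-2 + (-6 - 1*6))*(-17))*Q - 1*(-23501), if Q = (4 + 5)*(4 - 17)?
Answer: 23501 + 1989*I*√14 ≈ 23501.0 + 7442.2*I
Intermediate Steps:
Q = -117 (Q = 9*(-13) = -117)
(√(-2 + (-6 - 1*6))*(-17))*Q - 1*(-23501) = (√(-2 + (-6 - 1*6))*(-17))*(-117) - 1*(-23501) = (√(-2 + (-6 - 6))*(-17))*(-117) + 23501 = (√(-2 - 12)*(-17))*(-117) + 23501 = (√(-14)*(-17))*(-117) + 23501 = ((I*√14)*(-17))*(-117) + 23501 = -17*I*√14*(-117) + 23501 = 1989*I*√14 + 23501 = 23501 + 1989*I*√14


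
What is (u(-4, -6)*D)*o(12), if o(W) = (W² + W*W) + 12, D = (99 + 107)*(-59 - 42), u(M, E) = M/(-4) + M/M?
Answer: -12483600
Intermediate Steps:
u(M, E) = 1 - M/4 (u(M, E) = M*(-¼) + 1 = -M/4 + 1 = 1 - M/4)
D = -20806 (D = 206*(-101) = -20806)
o(W) = 12 + 2*W² (o(W) = (W² + W²) + 12 = 2*W² + 12 = 12 + 2*W²)
(u(-4, -6)*D)*o(12) = ((1 - ¼*(-4))*(-20806))*(12 + 2*12²) = ((1 + 1)*(-20806))*(12 + 2*144) = (2*(-20806))*(12 + 288) = -41612*300 = -12483600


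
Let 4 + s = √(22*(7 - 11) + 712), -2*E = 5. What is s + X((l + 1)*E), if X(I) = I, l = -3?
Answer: 1 + 4*√39 ≈ 25.980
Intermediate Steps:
E = -5/2 (E = -½*5 = -5/2 ≈ -2.5000)
s = -4 + 4*√39 (s = -4 + √(22*(7 - 11) + 712) = -4 + √(22*(-4) + 712) = -4 + √(-88 + 712) = -4 + √624 = -4 + 4*√39 ≈ 20.980)
s + X((l + 1)*E) = (-4 + 4*√39) + (-3 + 1)*(-5/2) = (-4 + 4*√39) - 2*(-5/2) = (-4 + 4*√39) + 5 = 1 + 4*√39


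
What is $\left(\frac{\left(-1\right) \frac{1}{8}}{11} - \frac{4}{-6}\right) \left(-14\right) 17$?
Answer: $- \frac{20587}{132} \approx -155.96$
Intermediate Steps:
$\left(\frac{\left(-1\right) \frac{1}{8}}{11} - \frac{4}{-6}\right) \left(-14\right) 17 = \left(\left(-1\right) \frac{1}{8} \cdot \frac{1}{11} - - \frac{2}{3}\right) \left(-14\right) 17 = \left(\left(- \frac{1}{8}\right) \frac{1}{11} + \frac{2}{3}\right) \left(-14\right) 17 = \left(- \frac{1}{88} + \frac{2}{3}\right) \left(-14\right) 17 = \frac{173}{264} \left(-14\right) 17 = \left(- \frac{1211}{132}\right) 17 = - \frac{20587}{132}$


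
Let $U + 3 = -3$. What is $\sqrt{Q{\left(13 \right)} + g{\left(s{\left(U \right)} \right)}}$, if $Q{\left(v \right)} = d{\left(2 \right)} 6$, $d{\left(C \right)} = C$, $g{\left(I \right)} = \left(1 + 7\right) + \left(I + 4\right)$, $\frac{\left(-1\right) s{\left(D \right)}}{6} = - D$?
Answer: $2 i \sqrt{3} \approx 3.4641 i$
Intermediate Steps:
$U = -6$ ($U = -3 - 3 = -6$)
$s{\left(D \right)} = 6 D$ ($s{\left(D \right)} = - 6 \left(- D\right) = 6 D$)
$g{\left(I \right)} = 12 + I$ ($g{\left(I \right)} = 8 + \left(4 + I\right) = 12 + I$)
$Q{\left(v \right)} = 12$ ($Q{\left(v \right)} = 2 \cdot 6 = 12$)
$\sqrt{Q{\left(13 \right)} + g{\left(s{\left(U \right)} \right)}} = \sqrt{12 + \left(12 + 6 \left(-6\right)\right)} = \sqrt{12 + \left(12 - 36\right)} = \sqrt{12 - 24} = \sqrt{-12} = 2 i \sqrt{3}$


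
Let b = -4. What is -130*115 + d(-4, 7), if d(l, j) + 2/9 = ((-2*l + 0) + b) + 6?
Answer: -134462/9 ≈ -14940.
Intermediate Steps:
d(l, j) = 16/9 - 2*l (d(l, j) = -2/9 + (((-2*l + 0) - 4) + 6) = -2/9 + ((-2*l - 4) + 6) = -2/9 + ((-4 - 2*l) + 6) = -2/9 + (2 - 2*l) = 16/9 - 2*l)
-130*115 + d(-4, 7) = -130*115 + (16/9 - 2*(-4)) = -14950 + (16/9 + 8) = -14950 + 88/9 = -134462/9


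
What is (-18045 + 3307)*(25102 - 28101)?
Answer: 44199262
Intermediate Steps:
(-18045 + 3307)*(25102 - 28101) = -14738*(-2999) = 44199262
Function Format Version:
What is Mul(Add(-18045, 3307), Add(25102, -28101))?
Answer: 44199262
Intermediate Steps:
Mul(Add(-18045, 3307), Add(25102, -28101)) = Mul(-14738, -2999) = 44199262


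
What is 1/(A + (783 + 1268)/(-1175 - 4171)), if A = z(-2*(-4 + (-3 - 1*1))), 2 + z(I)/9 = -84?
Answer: -5346/4139855 ≈ -0.0012913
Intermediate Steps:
z(I) = -774 (z(I) = -18 + 9*(-84) = -18 - 756 = -774)
A = -774
1/(A + (783 + 1268)/(-1175 - 4171)) = 1/(-774 + (783 + 1268)/(-1175 - 4171)) = 1/(-774 + 2051/(-5346)) = 1/(-774 + 2051*(-1/5346)) = 1/(-774 - 2051/5346) = 1/(-4139855/5346) = -5346/4139855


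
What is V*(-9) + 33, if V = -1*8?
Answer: 105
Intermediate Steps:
V = -8
V*(-9) + 33 = -8*(-9) + 33 = 72 + 33 = 105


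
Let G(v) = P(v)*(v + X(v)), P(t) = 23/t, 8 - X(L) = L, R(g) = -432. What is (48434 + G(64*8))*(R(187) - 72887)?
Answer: -227274162881/64 ≈ -3.5512e+9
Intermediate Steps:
X(L) = 8 - L
G(v) = 184/v (G(v) = (23/v)*(v + (8 - v)) = (23/v)*8 = 184/v)
(48434 + G(64*8))*(R(187) - 72887) = (48434 + 184/((64*8)))*(-432 - 72887) = (48434 + 184/512)*(-73319) = (48434 + 184*(1/512))*(-73319) = (48434 + 23/64)*(-73319) = (3099799/64)*(-73319) = -227274162881/64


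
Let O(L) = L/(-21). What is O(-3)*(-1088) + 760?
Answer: 4232/7 ≈ 604.57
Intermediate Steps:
O(L) = -L/21 (O(L) = L*(-1/21) = -L/21)
O(-3)*(-1088) + 760 = -1/21*(-3)*(-1088) + 760 = (⅐)*(-1088) + 760 = -1088/7 + 760 = 4232/7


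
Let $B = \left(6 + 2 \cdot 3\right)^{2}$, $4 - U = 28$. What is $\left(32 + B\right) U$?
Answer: $-4224$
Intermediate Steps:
$U = -24$ ($U = 4 - 28 = -24$)
$B = 144$ ($B = \left(6 + 6\right)^{2} = 12^{2} = 144$)
$\left(32 + B\right) U = \left(32 + 144\right) \left(-24\right) = 176 \left(-24\right) = -4224$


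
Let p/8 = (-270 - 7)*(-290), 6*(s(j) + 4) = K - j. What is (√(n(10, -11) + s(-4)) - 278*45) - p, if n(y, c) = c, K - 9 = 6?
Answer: -655150 + I*√426/6 ≈ -6.5515e+5 + 3.44*I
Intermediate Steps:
K = 15 (K = 9 + 6 = 15)
s(j) = -3/2 - j/6 (s(j) = -4 + (15 - j)/6 = -4 + (5/2 - j/6) = -3/2 - j/6)
p = 642640 (p = 8*((-270 - 7)*(-290)) = 8*(-277*(-290)) = 8*80330 = 642640)
(√(n(10, -11) + s(-4)) - 278*45) - p = (√(-11 + (-3/2 - ⅙*(-4))) - 278*45) - 1*642640 = (√(-11 + (-3/2 + ⅔)) - 12510) - 642640 = (√(-11 - ⅚) - 12510) - 642640 = (√(-71/6) - 12510) - 642640 = (I*√426/6 - 12510) - 642640 = (-12510 + I*√426/6) - 642640 = -655150 + I*√426/6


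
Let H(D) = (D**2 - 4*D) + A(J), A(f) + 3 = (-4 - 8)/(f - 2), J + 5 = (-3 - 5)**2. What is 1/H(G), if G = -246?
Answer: 19/1168439 ≈ 1.6261e-5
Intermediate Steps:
J = 59 (J = -5 + (-3 - 5)**2 = -5 + (-8)**2 = -5 + 64 = 59)
A(f) = -3 - 12/(-2 + f) (A(f) = -3 + (-4 - 8)/(f - 2) = -3 - 12/(-2 + f))
H(D) = -61/19 + D**2 - 4*D (H(D) = (D**2 - 4*D) + 3*(-2 - 1*59)/(-2 + 59) = (D**2 - 4*D) + 3*(-2 - 59)/57 = (D**2 - 4*D) + 3*(1/57)*(-61) = (D**2 - 4*D) - 61/19 = -61/19 + D**2 - 4*D)
1/H(G) = 1/(-61/19 + (-246)**2 - 4*(-246)) = 1/(-61/19 + 60516 + 984) = 1/(1168439/19) = 19/1168439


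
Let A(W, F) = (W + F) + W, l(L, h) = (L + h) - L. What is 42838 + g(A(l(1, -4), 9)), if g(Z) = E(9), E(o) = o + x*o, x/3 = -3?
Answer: 42766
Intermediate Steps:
x = -9 (x = 3*(-3) = -9)
l(L, h) = h
E(o) = -8*o (E(o) = o - 9*o = -8*o)
A(W, F) = F + 2*W (A(W, F) = (F + W) + W = F + 2*W)
g(Z) = -72 (g(Z) = -8*9 = -72)
42838 + g(A(l(1, -4), 9)) = 42838 - 72 = 42766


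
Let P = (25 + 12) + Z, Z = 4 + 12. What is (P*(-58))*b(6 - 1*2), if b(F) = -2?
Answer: 6148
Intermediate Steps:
Z = 16
P = 53 (P = (25 + 12) + 16 = 37 + 16 = 53)
(P*(-58))*b(6 - 1*2) = (53*(-58))*(-2) = -3074*(-2) = 6148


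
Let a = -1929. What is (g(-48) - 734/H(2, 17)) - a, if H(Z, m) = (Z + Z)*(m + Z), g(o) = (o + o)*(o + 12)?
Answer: 204263/38 ≈ 5375.3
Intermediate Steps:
g(o) = 2*o*(12 + o) (g(o) = (2*o)*(12 + o) = 2*o*(12 + o))
H(Z, m) = 2*Z*(Z + m) (H(Z, m) = (2*Z)*(Z + m) = 2*Z*(Z + m))
(g(-48) - 734/H(2, 17)) - a = (2*(-48)*(12 - 48) - 734*1/(4*(2 + 17))) - 1*(-1929) = (2*(-48)*(-36) - 734/(2*2*19)) + 1929 = (3456 - 734/76) + 1929 = (3456 - 734*1/76) + 1929 = (3456 - 367/38) + 1929 = 130961/38 + 1929 = 204263/38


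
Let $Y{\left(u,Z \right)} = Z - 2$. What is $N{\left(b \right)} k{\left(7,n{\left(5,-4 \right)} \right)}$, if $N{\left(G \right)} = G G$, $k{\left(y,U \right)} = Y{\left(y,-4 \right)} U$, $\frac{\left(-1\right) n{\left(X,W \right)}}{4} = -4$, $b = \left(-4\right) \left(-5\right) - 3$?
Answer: $-27744$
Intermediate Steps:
$Y{\left(u,Z \right)} = -2 + Z$ ($Y{\left(u,Z \right)} = Z - 2 = -2 + Z$)
$b = 17$ ($b = 20 - 3 = 17$)
$n{\left(X,W \right)} = 16$ ($n{\left(X,W \right)} = \left(-4\right) \left(-4\right) = 16$)
$k{\left(y,U \right)} = - 6 U$ ($k{\left(y,U \right)} = \left(-2 - 4\right) U = - 6 U$)
$N{\left(G \right)} = G^{2}$
$N{\left(b \right)} k{\left(7,n{\left(5,-4 \right)} \right)} = 17^{2} \left(\left(-6\right) 16\right) = 289 \left(-96\right) = -27744$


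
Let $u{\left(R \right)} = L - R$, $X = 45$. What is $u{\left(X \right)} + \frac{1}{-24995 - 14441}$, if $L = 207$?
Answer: $\frac{6388631}{39436} \approx 162.0$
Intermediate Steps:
$u{\left(R \right)} = 207 - R$
$u{\left(X \right)} + \frac{1}{-24995 - 14441} = \left(207 - 45\right) + \frac{1}{-24995 - 14441} = \left(207 - 45\right) + \frac{1}{-39436} = 162 - \frac{1}{39436} = \frac{6388631}{39436}$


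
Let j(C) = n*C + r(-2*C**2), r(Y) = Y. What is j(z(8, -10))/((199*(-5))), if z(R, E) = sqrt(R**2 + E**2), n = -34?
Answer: 328/995 + 68*sqrt(41)/995 ≈ 0.76725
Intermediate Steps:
z(R, E) = sqrt(E**2 + R**2)
j(C) = -34*C - 2*C**2
j(z(8, -10))/((199*(-5))) = (2*sqrt((-10)**2 + 8**2)*(-17 - sqrt((-10)**2 + 8**2)))/((199*(-5))) = (2*sqrt(100 + 64)*(-17 - sqrt(100 + 64)))/(-995) = (2*sqrt(164)*(-17 - sqrt(164)))*(-1/995) = (2*(2*sqrt(41))*(-17 - 2*sqrt(41)))*(-1/995) = (4*sqrt(41)*(-17 - 2*sqrt(41)))*(-1/995) = -4*sqrt(41)*(-17 - 2*sqrt(41))/995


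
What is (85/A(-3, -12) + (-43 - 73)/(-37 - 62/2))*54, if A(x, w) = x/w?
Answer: 313686/17 ≈ 18452.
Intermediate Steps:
(85/A(-3, -12) + (-43 - 73)/(-37 - 62/2))*54 = (85/((-3/(-12))) + (-43 - 73)/(-37 - 62/2))*54 = (85/((-3*(-1/12))) - 116/(-37 - 62*½))*54 = (85/(¼) - 116/(-37 - 31))*54 = (85*4 - 116/(-68))*54 = (340 - 116*(-1/68))*54 = (340 + 29/17)*54 = (5809/17)*54 = 313686/17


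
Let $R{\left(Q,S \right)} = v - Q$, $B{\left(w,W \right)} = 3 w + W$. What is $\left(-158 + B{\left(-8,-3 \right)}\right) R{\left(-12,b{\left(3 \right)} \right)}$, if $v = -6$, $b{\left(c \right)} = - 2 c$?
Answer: $-1110$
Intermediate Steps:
$B{\left(w,W \right)} = W + 3 w$
$R{\left(Q,S \right)} = -6 - Q$
$\left(-158 + B{\left(-8,-3 \right)}\right) R{\left(-12,b{\left(3 \right)} \right)} = \left(-158 + \left(-3 + 3 \left(-8\right)\right)\right) \left(-6 - -12\right) = \left(-158 - 27\right) \left(-6 + 12\right) = \left(-158 - 27\right) 6 = \left(-185\right) 6 = -1110$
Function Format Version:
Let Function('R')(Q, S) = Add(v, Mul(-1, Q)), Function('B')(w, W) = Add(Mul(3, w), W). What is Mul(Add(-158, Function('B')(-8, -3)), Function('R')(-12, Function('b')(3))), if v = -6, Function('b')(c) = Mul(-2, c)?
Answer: -1110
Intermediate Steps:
Function('B')(w, W) = Add(W, Mul(3, w))
Function('R')(Q, S) = Add(-6, Mul(-1, Q))
Mul(Add(-158, Function('B')(-8, -3)), Function('R')(-12, Function('b')(3))) = Mul(Add(-158, Add(-3, Mul(3, -8))), Add(-6, Mul(-1, -12))) = Mul(Add(-158, Add(-3, -24)), Add(-6, 12)) = Mul(Add(-158, -27), 6) = Mul(-185, 6) = -1110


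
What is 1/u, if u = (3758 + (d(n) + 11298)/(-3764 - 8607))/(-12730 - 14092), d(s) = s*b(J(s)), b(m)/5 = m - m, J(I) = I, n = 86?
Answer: -165907481/23239460 ≈ -7.1390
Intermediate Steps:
b(m) = 0 (b(m) = 5*(m - m) = 5*0 = 0)
d(s) = 0 (d(s) = s*0 = 0)
u = -23239460/165907481 (u = (3758 + (0 + 11298)/(-3764 - 8607))/(-12730 - 14092) = (3758 + 11298/(-12371))/(-26822) = (3758 + 11298*(-1/12371))*(-1/26822) = (3758 - 11298/12371)*(-1/26822) = (46478920/12371)*(-1/26822) = -23239460/165907481 ≈ -0.14007)
1/u = 1/(-23239460/165907481) = -165907481/23239460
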